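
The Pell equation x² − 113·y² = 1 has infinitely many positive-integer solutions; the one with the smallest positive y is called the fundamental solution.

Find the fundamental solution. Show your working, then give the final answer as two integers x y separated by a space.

√113 = [10; 1,1,1,2,2,1,1,1,20, …], period ℓ=9 (odd) → k=17
a_0=10:  p_0=10·1+0=10,  q_0=10·0+1=1
a_1=1:  p_1=1·10+1=11,  q_1=1·1+0=1
a_2=1:  p_2=1·11+10=21,  q_2=1·1+1=2
a_3=1:  p_3=1·21+11=32,  q_3=1·2+1=3
a_4=2:  p_4=2·32+21=85,  q_4=2·3+2=8
a_5=2:  p_5=2·85+32=202,  q_5=2·8+3=19
a_6=1:  p_6=1·202+85=287,  q_6=1·19+8=27
a_7=1:  p_7=1·287+202=489,  q_7=1·27+19=46
a_8=1:  p_8=1·489+287=776,  q_8=1·46+27=73
a_9=20:  p_9=20·776+489=16009,  q_9=20·73+46=1506
a_10=1:  p_10=1·16009+776=16785,  q_10=1·1506+73=1579
…
a_12=1:  p_12=1·32794+16785=49579,  q_12=1·3085+1579=4664
a_13=2:  p_13=2·49579+32794=131952,  q_13=2·4664+3085=12413
a_14=2:  p_14=2·131952+49579=313483,  q_14=2·12413+4664=29490
a_15=1:  p_15=1·313483+131952=445435,  q_15=1·29490+12413=41903
a_16=1:  p_16=1·445435+313483=758918,  q_16=1·41903+29490=71393
a_17=1:  p_17=1·758918+445435=1204353,  q_17=1·71393+41903=113296
(x₁, y₁) = (1204353, 113296);  1204353² − 113·113296² = 1 ✓

1204353 113296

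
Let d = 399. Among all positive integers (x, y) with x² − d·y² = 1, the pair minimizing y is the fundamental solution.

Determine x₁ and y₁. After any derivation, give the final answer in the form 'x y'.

20 1

√399 = [19; 1,38, …], period ℓ=2 (even) → k=1
k=0  a_k=19  p_k/q_k = 19/1
k=1  a_k=1  p_k/q_k = 20/1
(x₁, y₁) = (20, 1);  20² − 399·1² = 1 ✓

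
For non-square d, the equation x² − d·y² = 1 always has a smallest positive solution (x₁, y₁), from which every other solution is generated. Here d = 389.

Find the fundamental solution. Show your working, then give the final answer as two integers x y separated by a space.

3287049 166660

d=389: √d = [19; 1,2,1,1,1,1,2,1,38] (ℓ=9, odd), read p_17/q_17
i=0: a=19 ⇒ p=19, q=1
i=1: a=1 ⇒ p=20, q=1
i=2: a=2 ⇒ p=59, q=3
i=3: a=1 ⇒ p=79, q=4
…
i=5: a=1 ⇒ p=217, q=11
i=6: a=1 ⇒ p=355, q=18
i=7: a=2 ⇒ p=927, q=47
…
i=9: a=38 ⇒ p=49643, q=2517
i=10: a=1 ⇒ p=50925, q=2582
i=11: a=2 ⇒ p=151493, q=7681
i=12: a=1 ⇒ p=202418, q=10263
i=13: a=1 ⇒ p=353911, q=17944
i=14: a=1 ⇒ p=556329, q=28207
i=15: a=1 ⇒ p=910240, q=46151
i=16: a=2 ⇒ p=2376809, q=120509
i=17: a=1 ⇒ p=3287049, q=166660
fundamental: x₁=3287049, y₁=166660  (since 10804691128401 − 389·27775555600 = 1)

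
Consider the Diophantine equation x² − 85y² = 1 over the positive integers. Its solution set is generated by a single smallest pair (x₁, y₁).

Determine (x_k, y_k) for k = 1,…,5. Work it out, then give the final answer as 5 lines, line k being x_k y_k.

d=85: √d = [9; 4,1,1,4,18] (ℓ=5, odd), read p_9/q_9
a_0=9:  p_0=9·1+0=9,  q_0=9·0+1=1
…
a_5=18:  p_5=18·378+83=6887,  q_5=18·41+9=747
…
a_8=1:  p_8=1·34813+27926=62739,  q_8=1·3776+3029=6805
a_9=4:  p_9=4·62739+34813=285769,  q_9=4·6805+3776=30996
→ (285769, 30996).  Check: 285769²=81663921361, 85·30996²=81663921360, difference 1.
(x_2, y_2) = (285769·285769 + 85·30996·30996, 285769·30996 + 30996·285769) = (163327842721, 17715391848)
(x_3, y_3) = (285769·163327842721 + 85·30996·17715391848, 285769·17715391848 + 30996·163327842721) = (93348068572789129, 10125019625991228)
(x_4, y_4) = (285769·93348068572789129 + 85·30996·10125019625991228, 285769·10125019625991228 + 30996·93348068572789129) = (53351968415791425367681, 5786833466982059076816)
(x_5, y_5) = (285769·53351968415791425367681 + 85·30996·5786833466982059076816, 285769·5786833466982059076816 + 30996·53351968415791425367681) = (30492677324331251603220874249, 3307395226041867061019271780)

285769 30996
163327842721 17715391848
93348068572789129 10125019625991228
53351968415791425367681 5786833466982059076816
30492677324331251603220874249 3307395226041867061019271780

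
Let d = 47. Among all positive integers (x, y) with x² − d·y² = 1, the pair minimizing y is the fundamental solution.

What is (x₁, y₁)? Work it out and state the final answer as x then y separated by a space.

48 7

√47 = [6; 1,5,1,12, …], period ℓ=4 (even) → k=3
step 0: (6, 1)  from 6·(1,0) + (0,1)
step 1: (7, 1)  from 1·(6,1) + (1,0)
step 2: (41, 6)  from 5·(7,1) + (6,1)
step 3: (48, 7)  from 1·(41,6) + (7,1)
fundamental: x₁=48, y₁=7  (since 2304 − 47·49 = 1)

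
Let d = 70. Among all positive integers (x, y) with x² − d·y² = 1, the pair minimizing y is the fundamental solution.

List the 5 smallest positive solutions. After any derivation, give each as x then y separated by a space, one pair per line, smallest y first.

251 30
126001 15060
63252251 7560090
31752504001 3795150120
15939693756251 1905157800150

√70 → a₀=8, period (2,1,2,1,2,16); ℓ=6 even so k=5
i=0: a=8 ⇒ p=8, q=1
…
i=2: a=1 ⇒ p=25, q=3
i=3: a=2 ⇒ p=67, q=8
i=4: a=1 ⇒ p=92, q=11
i=5: a=2 ⇒ p=251, q=30
fundamental: x₁=251, y₁=30  (since 63001 − 70·900 = 1)
n=2: (251,30)∘(251,30) = (251·251+70·30·30, 251·30+30·251) = (126001,15060)
n=3: (126001,15060)∘(251,30) = (251·126001+70·30·15060, 251·15060+30·126001) = (63252251,7560090)
n=4: (63252251,7560090)∘(251,30) = (251·63252251+70·30·7560090, 251·7560090+30·63252251) = (31752504001,3795150120)
n=5: (31752504001,3795150120)∘(251,30) = (251·31752504001+70·30·3795150120, 251·3795150120+30·31752504001) = (15939693756251,1905157800150)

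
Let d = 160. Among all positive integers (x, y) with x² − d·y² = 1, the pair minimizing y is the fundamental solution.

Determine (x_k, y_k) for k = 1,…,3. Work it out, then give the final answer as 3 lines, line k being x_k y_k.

721 57
1039681 82194
1499219281 118523691

[12; 1,1,1,5,1,1,1,24] for √160; ℓ=8 ⇒ convergent index 7
k=0  a_k=12  p_k/q_k = 12/1
k=1  a_k=1  p_k/q_k = 13/1
k=2  a_k=1  p_k/q_k = 25/2
k=3  a_k=1  p_k/q_k = 38/3
k=4  a_k=5  p_k/q_k = 215/17
…
k=6  a_k=1  p_k/q_k = 468/37
k=7  a_k=1  p_k/q_k = 721/57
(x₁, y₁) = (721, 57);  721² − 160·57² = 1 ✓
(721+57√160)^2 = 1039681 + 82194√160
(721+57√160)^3 = 1499219281 + 118523691√160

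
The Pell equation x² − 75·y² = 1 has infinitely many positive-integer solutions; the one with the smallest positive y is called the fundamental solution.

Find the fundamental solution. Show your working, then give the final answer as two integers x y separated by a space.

26 3

[8; 1,1,1,16] for √75; ℓ=4 ⇒ convergent index 3
a_0=8:  p_0=8·1+0=8,  q_0=8·0+1=1
a_1=1:  p_1=1·8+1=9,  q_1=1·1+0=1
a_2=1:  p_2=1·9+8=17,  q_2=1·1+1=2
a_3=1:  p_3=1·17+9=26,  q_3=1·2+1=3
fundamental: x₁=26, y₁=3  (since 676 − 75·9 = 1)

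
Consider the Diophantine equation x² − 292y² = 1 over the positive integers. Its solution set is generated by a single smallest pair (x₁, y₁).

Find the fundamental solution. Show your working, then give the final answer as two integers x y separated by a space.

2281249 133500

√292 → a₀=17, period (11,2,1,3,8,3,1,2,11,34); ℓ=10 even so k=9
k=0  a_k=17  p_k/q_k = 17/1
…
k=5  a_k=8  p_k/q_k = 17669/1034
k=6  a_k=3  p_k/q_k = 55143/3227
k=7  a_k=1  p_k/q_k = 72812/4261
k=8  a_k=2  p_k/q_k = 200767/11749
k=9  a_k=11  p_k/q_k = 2281249/133500
→ (2281249, 133500).  Check: 2281249²=5204097000001, 292·133500²=5204097000000, difference 1.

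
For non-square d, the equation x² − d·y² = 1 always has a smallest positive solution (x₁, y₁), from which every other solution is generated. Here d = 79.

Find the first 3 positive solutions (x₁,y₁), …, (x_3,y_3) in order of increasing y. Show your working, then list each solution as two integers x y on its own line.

d=79: √d = [8; 1,7,1,16] (ℓ=4, even), read p_3/q_3
step 0: (8, 1)  from 8·(1,0) + (0,1)
step 1: (9, 1)  from 1·(8,1) + (1,0)
step 2: (71, 8)  from 7·(9,1) + (8,1)
step 3: (80, 9)  from 1·(71,8) + (9,1)
fundamental: x₁=80, y₁=9  (since 6400 − 79·81 = 1)
n=2: (80,9)∘(80,9) = (80·80+79·9·9, 80·9+9·80) = (12799,1440)
n=3: (12799,1440)∘(80,9) = (80·12799+79·9·1440, 80·1440+9·12799) = (2047760,230391)

80 9
12799 1440
2047760 230391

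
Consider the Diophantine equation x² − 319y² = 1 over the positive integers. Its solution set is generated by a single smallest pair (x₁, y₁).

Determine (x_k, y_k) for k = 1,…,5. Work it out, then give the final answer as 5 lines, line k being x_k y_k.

√319 → a₀=17, period (1,6,5,1,4,…,6,1,34); ℓ=14 even so k=13
step 0: (17, 1)  from 17·(1,0) + (0,1)
…
step 2: (125, 7)  from 6·(18,1) + (17,1)
step 3: (643, 36)  from 5·(125,7) + (18,1)
step 4: (768, 43)  from 1·(643,36) + (125,7)
step 5: (3715, 208)  from 4·(768,43) + (643,36)
step 6: (11913, 667)  from 3·(3715,208) + (768,43)
step 7: (15628, 875)  from 1·(11913,667) + (3715,208)
step 8: (58797, 3292)  from 3·(15628,875) + (11913,667)
step 9: (250816, 14043)  from 4·(58797,3292) + (15628,875)
…
step 12: (11102899, 621643)  from 6·(1798881,100718) + (309613,17335)
step 13: (12901780, 722361)  from 1·(11102899,621643) + (1798881,100718)
(x₁, y₁) = (12901780, 722361);  12901780² − 319·722361² = 1 ✓
(12901780+722361√319)^2 = 332911854336799 + 18639485405160√319
(12901780+722361√319)^3 = 8590311008090840302660 + 480965080021169647239√319
(12901780+722361√319)^4 = 221660605515932150288251132801 + 12410611300231033623224965680√319
(12901780+722361√319)^5 = 5719632734066677605580897309458268900 + 320237953322189008993822774252173561√319

12901780 722361
332911854336799 18639485405160
8590311008090840302660 480965080021169647239
221660605515932150288251132801 12410611300231033623224965680
5719632734066677605580897309458268900 320237953322189008993822774252173561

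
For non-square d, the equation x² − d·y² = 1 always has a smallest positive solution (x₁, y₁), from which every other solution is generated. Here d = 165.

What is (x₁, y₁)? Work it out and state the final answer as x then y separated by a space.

√165 = [12; 1,5,2,5,1,24, …], period ℓ=6 (even) → k=5
i=0: a=12 ⇒ p=12, q=1
…
i=2: a=5 ⇒ p=77, q=6
…
i=4: a=5 ⇒ p=912, q=71
i=5: a=1 ⇒ p=1079, q=84
→ (1079, 84).  Check: 1079²=1164241, 165·84²=1164240, difference 1.

1079 84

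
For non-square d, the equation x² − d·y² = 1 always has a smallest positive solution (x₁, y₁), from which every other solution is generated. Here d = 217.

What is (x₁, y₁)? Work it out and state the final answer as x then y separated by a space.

3844063 260952

√217 → a₀=14, period (1,2,1,2,1,…,2,1,28); ℓ=16 even so k=15
step 0: (14, 1)  from 14·(1,0) + (0,1)
step 1: (15, 1)  from 1·(14,1) + (1,0)
…
step 4: (162, 11)  from 2·(59,4) + (44,3)
…
step 10: (154218, 10469)  from 1·(139163,9447) + (15055,1022)
…
step 13: (1034361, 70217)  from 1·(740980,50301) + (293381,19916)
step 14: (2809702, 190735)  from 2·(1034361,70217) + (740980,50301)
step 15: (3844063, 260952)  from 1·(2809702,190735) + (1034361,70217)
→ (3844063, 260952).  Check: 3844063²=14776820347969, 217·260952²=14776820347968, difference 1.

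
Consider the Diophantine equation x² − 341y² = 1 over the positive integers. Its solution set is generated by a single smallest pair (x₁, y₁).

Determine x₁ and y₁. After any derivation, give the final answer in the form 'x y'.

√341 → a₀=18, period (2,6,1,8,2,…,6,2,36); ℓ=14 even so k=13
step 0: (18, 1)  from 18·(1,0) + (0,1)
…
step 7: (20479, 1109)  from 2·(7645,414) + (5189,281)
step 8: (28124, 1523)  from 1·(20479,1109) + (7645,414)
…
step 10: (641940, 34763)  from 8·(76727,4155) + (28124,1523)
…
step 12: (4953942, 268271)  from 6·(718667,38918) + (641940,34763)
step 13: (10626551, 575460)  from 2·(4953942,268271) + (718667,38918)
(x₁, y₁) = (10626551, 575460);  10626551² − 341·575460² = 1 ✓

10626551 575460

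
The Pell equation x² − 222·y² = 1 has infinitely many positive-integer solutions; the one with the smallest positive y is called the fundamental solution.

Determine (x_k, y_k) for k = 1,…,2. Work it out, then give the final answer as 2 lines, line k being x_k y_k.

[14; 1,8,1,28] for √222; ℓ=4 ⇒ convergent index 3
step 0: (14, 1)  from 14·(1,0) + (0,1)
step 1: (15, 1)  from 1·(14,1) + (1,0)
step 2: (134, 9)  from 8·(15,1) + (14,1)
step 3: (149, 10)  from 1·(134,9) + (15,1)
fundamental: x₁=149, y₁=10  (since 22201 − 222·100 = 1)
k=2:  x_2 = 149·149+222·10·10 = 44401,  y_2 = 149·10+10·149 = 2980

149 10
44401 2980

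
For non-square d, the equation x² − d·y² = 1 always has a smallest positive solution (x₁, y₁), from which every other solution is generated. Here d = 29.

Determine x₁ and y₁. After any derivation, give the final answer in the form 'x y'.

9801 1820

√29 = [5; 2,1,1,2,10, …], period ℓ=5 (odd) → k=9
i=0: a=5 ⇒ p=5, q=1
…
i=3: a=1 ⇒ p=27, q=5
i=4: a=2 ⇒ p=70, q=13
…
i=7: a=1 ⇒ p=2251, q=418
i=8: a=1 ⇒ p=3775, q=701
i=9: a=2 ⇒ p=9801, q=1820
→ (9801, 1820).  Check: 9801²=96059601, 29·1820²=96059600, difference 1.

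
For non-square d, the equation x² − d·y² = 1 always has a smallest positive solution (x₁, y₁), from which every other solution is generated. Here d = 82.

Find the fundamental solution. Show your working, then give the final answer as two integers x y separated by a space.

163 18

d=82: √d = [9; 18] (ℓ=1, odd), read p_1/q_1
i=0: a=9 ⇒ p=9, q=1
i=1: a=18 ⇒ p=163, q=18
(x₁, y₁) = (163, 18);  163² − 82·18² = 1 ✓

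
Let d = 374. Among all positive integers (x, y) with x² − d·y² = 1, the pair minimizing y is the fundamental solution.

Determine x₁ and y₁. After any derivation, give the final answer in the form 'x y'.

d=374: √d = [19; 2,1,18,1,2,38] (ℓ=6, even), read p_5/q_5
k=0  a_k=19  p_k/q_k = 19/1
…
k=4  a_k=1  p_k/q_k = 1141/59
k=5  a_k=2  p_k/q_k = 3365/174
(x₁, y₁) = (3365, 174);  3365² − 374·174² = 1 ✓

3365 174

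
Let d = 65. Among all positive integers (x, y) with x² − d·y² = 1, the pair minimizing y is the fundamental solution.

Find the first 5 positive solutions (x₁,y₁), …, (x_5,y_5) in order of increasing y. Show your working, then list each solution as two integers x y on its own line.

d=65: √d = [8; 16] (ℓ=1, odd), read p_1/q_1
k=0  a_k=8  p_k/q_k = 8/1
k=1  a_k=16  p_k/q_k = 129/16
fundamental: x₁=129, y₁=16  (since 16641 − 65·256 = 1)
k=2:  x_2 = 129·129+65·16·16 = 33281,  y_2 = 129·16+16·129 = 4128
k=3:  x_3 = 129·33281+65·16·4128 = 8586369,  y_3 = 129·4128+16·33281 = 1065008
k=4:  x_4 = 129·8586369+65·16·1065008 = 2215249921,  y_4 = 129·1065008+16·8586369 = 274767936
k=5:  x_5 = 129·2215249921+65·16·274767936 = 571525893249,  y_5 = 129·274767936+16·2215249921 = 70889062480

129 16
33281 4128
8586369 1065008
2215249921 274767936
571525893249 70889062480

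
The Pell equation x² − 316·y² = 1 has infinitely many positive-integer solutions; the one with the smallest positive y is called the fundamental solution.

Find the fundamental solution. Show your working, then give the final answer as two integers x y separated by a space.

12799 720

√316 = [17; 1,3,2,8,2,3,1,34, …], period ℓ=8 (even) → k=7
step 0: (17, 1)  from 17·(1,0) + (0,1)
step 1: (18, 1)  from 1·(17,1) + (1,0)
step 2: (71, 4)  from 3·(18,1) + (17,1)
step 3: (160, 9)  from 2·(71,4) + (18,1)
step 4: (1351, 76)  from 8·(160,9) + (71,4)
step 5: (2862, 161)  from 2·(1351,76) + (160,9)
step 6: (9937, 559)  from 3·(2862,161) + (1351,76)
step 7: (12799, 720)  from 1·(9937,559) + (2862,161)
(x₁, y₁) = (12799, 720);  12799² − 316·720² = 1 ✓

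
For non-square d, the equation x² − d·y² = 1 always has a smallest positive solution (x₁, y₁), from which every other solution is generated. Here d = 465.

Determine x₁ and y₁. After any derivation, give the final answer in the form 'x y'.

15871 736

√465 = [21; 1,1,3,2,2,2,3,1,1,42, …], period ℓ=10 (even) → k=9
step 0: (21, 1)  from 21·(1,0) + (0,1)
step 1: (22, 1)  from 1·(21,1) + (1,0)
step 2: (43, 2)  from 1·(22,1) + (21,1)
step 3: (151, 7)  from 3·(43,2) + (22,1)
step 4: (345, 16)  from 2·(151,7) + (43,2)
step 5: (841, 39)  from 2·(345,16) + (151,7)
…
step 7: (6922, 321)  from 3·(2027,94) + (841,39)
step 8: (8949, 415)  from 1·(6922,321) + (2027,94)
step 9: (15871, 736)  from 1·(8949,415) + (6922,321)
→ (15871, 736).  Check: 15871²=251888641, 465·736²=251888640, difference 1.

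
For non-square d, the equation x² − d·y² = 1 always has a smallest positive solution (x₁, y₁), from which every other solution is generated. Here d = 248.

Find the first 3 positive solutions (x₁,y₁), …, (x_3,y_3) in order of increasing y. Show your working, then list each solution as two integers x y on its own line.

d=248: √d = [15; 1,2,1,30] (ℓ=4, even), read p_3/q_3
step 0: (15, 1)  from 15·(1,0) + (0,1)
step 1: (16, 1)  from 1·(15,1) + (1,0)
step 2: (47, 3)  from 2·(16,1) + (15,1)
step 3: (63, 4)  from 1·(47,3) + (16,1)
(x₁, y₁) = (63, 4);  63² − 248·4² = 1 ✓
n=2: (63,4)∘(63,4) = (63·63+248·4·4, 63·4+4·63) = (7937,504)
n=3: (7937,504)∘(63,4) = (63·7937+248·4·504, 63·504+4·7937) = (999999,63500)

63 4
7937 504
999999 63500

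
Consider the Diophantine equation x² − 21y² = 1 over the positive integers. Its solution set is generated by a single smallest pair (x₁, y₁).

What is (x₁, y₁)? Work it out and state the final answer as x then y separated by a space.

55 12

[4; 1,1,2,1,1,8] for √21; ℓ=6 ⇒ convergent index 5
k=0  a_k=4  p_k/q_k = 4/1
k=1  a_k=1  p_k/q_k = 5/1
k=2  a_k=1  p_k/q_k = 9/2
k=3  a_k=2  p_k/q_k = 23/5
k=4  a_k=1  p_k/q_k = 32/7
k=5  a_k=1  p_k/q_k = 55/12
→ (55, 12).  Check: 55²=3025, 21·12²=3024, difference 1.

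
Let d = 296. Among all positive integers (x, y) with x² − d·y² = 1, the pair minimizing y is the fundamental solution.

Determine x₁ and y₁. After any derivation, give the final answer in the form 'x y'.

√296 = [17; 4,1,7,1,4,34, …], period ℓ=6 (even) → k=5
i=0: a=17 ⇒ p=17, q=1
i=1: a=4 ⇒ p=69, q=4
i=2: a=1 ⇒ p=86, q=5
i=3: a=7 ⇒ p=671, q=39
i=4: a=1 ⇒ p=757, q=44
i=5: a=4 ⇒ p=3699, q=215
→ (3699, 215).  Check: 3699²=13682601, 296·215²=13682600, difference 1.

3699 215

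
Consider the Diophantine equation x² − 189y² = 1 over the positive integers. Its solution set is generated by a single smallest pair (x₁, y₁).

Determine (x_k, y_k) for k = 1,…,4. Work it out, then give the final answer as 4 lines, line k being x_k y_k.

[13; 1,2,1,26] for √189; ℓ=4 ⇒ convergent index 3
i=0: a=13 ⇒ p=13, q=1
…
i=2: a=2 ⇒ p=41, q=3
i=3: a=1 ⇒ p=55, q=4
fundamental: x₁=55, y₁=4  (since 3025 − 189·16 = 1)
n=2: (55,4)∘(55,4) = (55·55+189·4·4, 55·4+4·55) = (6049,440)
n=3: (6049,440)∘(55,4) = (55·6049+189·4·440, 55·440+4·6049) = (665335,48396)
n=4: (665335,48396)∘(55,4) = (55·665335+189·4·48396, 55·48396+4·665335) = (73180801,5323120)

55 4
6049 440
665335 48396
73180801 5323120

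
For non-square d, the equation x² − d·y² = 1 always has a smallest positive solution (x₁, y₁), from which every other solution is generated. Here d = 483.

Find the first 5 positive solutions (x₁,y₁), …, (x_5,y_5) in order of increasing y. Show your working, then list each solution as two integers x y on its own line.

[21; 1,42] for √483; ℓ=2 ⇒ convergent index 1
k=0  a_k=21  p_k/q_k = 21/1
k=1  a_k=1  p_k/q_k = 22/1
→ (22, 1).  Check: 22²=484, 483·1²=483, difference 1.
(22+1√483)^2 = 967 + 44√483
(22+1√483)^3 = 42526 + 1935√483
(22+1√483)^4 = 1870177 + 85096√483
(22+1√483)^5 = 82245262 + 3742289√483

22 1
967 44
42526 1935
1870177 85096
82245262 3742289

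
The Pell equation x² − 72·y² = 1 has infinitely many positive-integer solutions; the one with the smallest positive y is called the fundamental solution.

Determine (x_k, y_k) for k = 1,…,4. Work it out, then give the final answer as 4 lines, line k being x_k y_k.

17 2
577 68
19601 2310
665857 78472

[8; 2,16] for √72; ℓ=2 ⇒ convergent index 1
step 0: (8, 1)  from 8·(1,0) + (0,1)
step 1: (17, 2)  from 2·(8,1) + (1,0)
→ (17, 2).  Check: 17²=289, 72·2²=288, difference 1.
n=2: (17,2)∘(17,2) = (17·17+72·2·2, 17·2+2·17) = (577,68)
n=3: (577,68)∘(17,2) = (17·577+72·2·68, 17·68+2·577) = (19601,2310)
n=4: (19601,2310)∘(17,2) = (17·19601+72·2·2310, 17·2310+2·19601) = (665857,78472)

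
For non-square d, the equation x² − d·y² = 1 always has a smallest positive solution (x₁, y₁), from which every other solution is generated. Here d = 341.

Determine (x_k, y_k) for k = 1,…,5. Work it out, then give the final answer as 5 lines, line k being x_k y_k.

10626551 575460
225847172311201 12230310076920
4799952989541519968951 259932027556408030380
102013890481930631287980124801 5524361894723138392975161840
2168111619829296063734843424848413751 117409826833463862093989641643997300

√341 → a₀=18, period (2,6,1,8,2,…,6,2,36); ℓ=14 even so k=13
a_0=18:  p_0=18·1+0=18,  q_0=18·0+1=1
…
a_3=1:  p_3=1·240+37=277,  q_3=1·13+2=15
a_4=8:  p_4=8·277+240=2456,  q_4=8·15+13=133
a_5=2:  p_5=2·2456+277=5189,  q_5=2·133+15=281
a_6=1:  p_6=1·5189+2456=7645,  q_6=1·281+133=414
a_7=2:  p_7=2·7645+5189=20479,  q_7=2·414+281=1109
…
a_10=8:  p_10=8·76727+28124=641940,  q_10=8·4155+1523=34763
a_11=1:  p_11=1·641940+76727=718667,  q_11=1·34763+4155=38918
a_12=6:  p_12=6·718667+641940=4953942,  q_12=6·38918+34763=268271
a_13=2:  p_13=2·4953942+718667=10626551,  q_13=2·268271+38918=575460
fundamental: x₁=10626551, y₁=575460  (since 112923586155601 − 341·331154211600 = 1)
n=2: (10626551,575460)∘(10626551,575460) = (10626551·10626551+341·575460·575460, 10626551·575460+575460·10626551) = (225847172311201,12230310076920)
n=3: (225847172311201,12230310076920)∘(10626551,575460) = (10626551·225847172311201+341·575460·12230310076920, 10626551·12230310076920+575460·225847172311201) = (4799952989541519968951,259932027556408030380)
n=4: (4799952989541519968951,259932027556408030380)∘(10626551,575460) = (10626551·4799952989541519968951+341·575460·259932027556408030380, 10626551·259932027556408030380+575460·4799952989541519968951) = (102013890481930631287980124801,5524361894723138392975161840)
n=5: (102013890481930631287980124801,5524361894723138392975161840)∘(10626551,575460) = (10626551·102013890481930631287980124801+341·575460·5524361894723138392975161840, 10626551·5524361894723138392975161840+575460·102013890481930631287980124801) = (2168111619829296063734843424848413751,117409826833463862093989641643997300)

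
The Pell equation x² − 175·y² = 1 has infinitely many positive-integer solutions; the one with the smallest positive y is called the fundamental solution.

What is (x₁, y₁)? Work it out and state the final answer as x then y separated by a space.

√175 = [13; 4,2,1,2,4,26, …], period ℓ=6 (even) → k=5
k=0  a_k=13  p_k/q_k = 13/1
k=1  a_k=4  p_k/q_k = 53/4
k=2  a_k=2  p_k/q_k = 119/9
…
k=4  a_k=2  p_k/q_k = 463/35
k=5  a_k=4  p_k/q_k = 2024/153
(x₁, y₁) = (2024, 153);  2024² − 175·153² = 1 ✓

2024 153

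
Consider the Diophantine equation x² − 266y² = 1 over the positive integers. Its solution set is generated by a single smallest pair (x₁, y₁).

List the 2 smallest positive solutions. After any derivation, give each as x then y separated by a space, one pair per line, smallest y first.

d=266: √d = [16; 3,4,3,32] (ℓ=4, even), read p_3/q_3
k=0  a_k=16  p_k/q_k = 16/1
k=1  a_k=3  p_k/q_k = 49/3
k=2  a_k=4  p_k/q_k = 212/13
k=3  a_k=3  p_k/q_k = 685/42
fundamental: x₁=685, y₁=42  (since 469225 − 266·1764 = 1)
n=2: (685,42)∘(685,42) = (685·685+266·42·42, 685·42+42·685) = (938449,57540)

685 42
938449 57540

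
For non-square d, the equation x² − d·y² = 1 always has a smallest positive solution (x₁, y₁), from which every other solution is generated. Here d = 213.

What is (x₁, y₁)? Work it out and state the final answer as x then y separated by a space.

d=213: √d = [14; 1,1,2,6,1,8,1,6,2,1,1,28] (ℓ=12, even), read p_11/q_11
i=0: a=14 ⇒ p=14, q=1
i=1: a=1 ⇒ p=15, q=1
…
i=4: a=6 ⇒ p=467, q=32
…
i=7: a=1 ⇒ p=5327, q=365
…
i=10: a=1 ⇒ p=115574, q=7919
i=11: a=1 ⇒ p=194399, q=13320
fundamental: x₁=194399, y₁=13320  (since 37790971201 − 213·177422400 = 1)

194399 13320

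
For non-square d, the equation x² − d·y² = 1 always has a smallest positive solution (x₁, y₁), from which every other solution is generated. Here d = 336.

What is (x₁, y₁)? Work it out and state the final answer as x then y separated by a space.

55 3

[18; 3,36] for √336; ℓ=2 ⇒ convergent index 1
i=0: a=18 ⇒ p=18, q=1
i=1: a=3 ⇒ p=55, q=3
→ (55, 3).  Check: 55²=3025, 336·3²=3024, difference 1.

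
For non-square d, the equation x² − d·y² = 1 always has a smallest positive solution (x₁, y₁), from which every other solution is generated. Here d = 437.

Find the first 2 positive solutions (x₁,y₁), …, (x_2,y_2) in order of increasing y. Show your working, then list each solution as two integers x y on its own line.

4599 220
42301601 2023560

√437 = [20; 1,9,2,9,1,40, …], period ℓ=6 (even) → k=5
step 0: (20, 1)  from 20·(1,0) + (0,1)
…
step 4: (4160, 199)  from 9·(439,21) + (209,10)
step 5: (4599, 220)  from 1·(4160,199) + (439,21)
→ (4599, 220).  Check: 4599²=21150801, 437·220²=21150800, difference 1.
n=2: (4599,220)∘(4599,220) = (4599·4599+437·220·220, 4599·220+220·4599) = (42301601,2023560)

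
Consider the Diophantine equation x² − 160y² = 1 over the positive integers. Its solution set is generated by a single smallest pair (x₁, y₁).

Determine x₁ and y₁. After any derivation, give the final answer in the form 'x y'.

721 57

d=160: √d = [12; 1,1,1,5,1,1,1,24] (ℓ=8, even), read p_7/q_7
a_0=12:  p_0=12·1+0=12,  q_0=12·0+1=1
…
a_2=1:  p_2=1·13+12=25,  q_2=1·1+1=2
a_3=1:  p_3=1·25+13=38,  q_3=1·2+1=3
a_4=5:  p_4=5·38+25=215,  q_4=5·3+2=17
a_5=1:  p_5=1·215+38=253,  q_5=1·17+3=20
a_6=1:  p_6=1·253+215=468,  q_6=1·20+17=37
a_7=1:  p_7=1·468+253=721,  q_7=1·37+20=57
→ (721, 57).  Check: 721²=519841, 160·57²=519840, difference 1.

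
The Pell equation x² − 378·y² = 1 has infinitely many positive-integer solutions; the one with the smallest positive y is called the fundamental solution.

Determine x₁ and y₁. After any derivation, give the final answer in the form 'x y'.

8749 450

√378 = [19; 2,3,1,4,1,3,2,38, …], period ℓ=8 (even) → k=7
k=0  a_k=19  p_k/q_k = 19/1
…
k=3  a_k=1  p_k/q_k = 175/9
…
k=5  a_k=1  p_k/q_k = 1011/52
k=6  a_k=3  p_k/q_k = 3869/199
k=7  a_k=2  p_k/q_k = 8749/450
(x₁, y₁) = (8749, 450);  8749² − 378·450² = 1 ✓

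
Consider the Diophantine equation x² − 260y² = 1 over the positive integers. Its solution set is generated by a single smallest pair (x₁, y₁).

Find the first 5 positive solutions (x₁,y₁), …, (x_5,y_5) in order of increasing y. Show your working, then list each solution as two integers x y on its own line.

[16; 8,32] for √260; ℓ=2 ⇒ convergent index 1
k=0  a_k=16  p_k/q_k = 16/1
k=1  a_k=8  p_k/q_k = 129/8
fundamental: x₁=129, y₁=8  (since 16641 − 260·64 = 1)
n=2: (129,8)∘(129,8) = (129·129+260·8·8, 129·8+8·129) = (33281,2064)
n=3: (33281,2064)∘(129,8) = (129·33281+260·8·2064, 129·2064+8·33281) = (8586369,532504)
n=4: (8586369,532504)∘(129,8) = (129·8586369+260·8·532504, 129·532504+8·8586369) = (2215249921,137383968)
n=5: (2215249921,137383968)∘(129,8) = (129·2215249921+260·8·137383968, 129·137383968+8·2215249921) = (571525893249,35444531240)

129 8
33281 2064
8586369 532504
2215249921 137383968
571525893249 35444531240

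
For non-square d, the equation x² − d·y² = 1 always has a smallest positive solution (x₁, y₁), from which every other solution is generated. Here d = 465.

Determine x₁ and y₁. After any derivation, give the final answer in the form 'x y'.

d=465: √d = [21; 1,1,3,2,2,2,3,1,1,42] (ℓ=10, even), read p_9/q_9
k=0  a_k=21  p_k/q_k = 21/1
…
k=2  a_k=1  p_k/q_k = 43/2
k=3  a_k=3  p_k/q_k = 151/7
…
k=5  a_k=2  p_k/q_k = 841/39
k=6  a_k=2  p_k/q_k = 2027/94
k=7  a_k=3  p_k/q_k = 6922/321
k=8  a_k=1  p_k/q_k = 8949/415
k=9  a_k=1  p_k/q_k = 15871/736
fundamental: x₁=15871, y₁=736  (since 251888641 − 465·541696 = 1)

15871 736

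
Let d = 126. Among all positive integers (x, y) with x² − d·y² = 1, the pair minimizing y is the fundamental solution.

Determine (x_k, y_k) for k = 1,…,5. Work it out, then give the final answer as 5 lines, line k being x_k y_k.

d=126: √d = [11; 4,2,4,22] (ℓ=4, even), read p_3/q_3
step 0: (11, 1)  from 11·(1,0) + (0,1)
step 1: (45, 4)  from 4·(11,1) + (1,0)
step 2: (101, 9)  from 2·(45,4) + (11,1)
step 3: (449, 40)  from 4·(101,9) + (45,4)
(x₁, y₁) = (449, 40);  449² − 126·40² = 1 ✓
(x_2, y_2) = (449·449 + 126·40·40, 449·40 + 40·449) = (403201, 35920)
(x_3, y_3) = (449·403201 + 126·40·35920, 449·35920 + 40·403201) = (362074049, 32256120)
(x_4, y_4) = (449·362074049 + 126·40·32256120, 449·32256120 + 40·362074049) = (325142092801, 28965959840)
(x_5, y_5) = (449·325142092801 + 126·40·28965959840, 449·28965959840 + 40·325142092801) = (291977237261249, 26011399680200)

449 40
403201 35920
362074049 32256120
325142092801 28965959840
291977237261249 26011399680200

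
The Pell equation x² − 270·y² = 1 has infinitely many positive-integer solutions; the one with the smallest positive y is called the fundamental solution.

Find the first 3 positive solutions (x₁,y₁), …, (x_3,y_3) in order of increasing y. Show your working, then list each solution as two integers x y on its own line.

5291 322
55989361 3407404
592479412811 36057148806

[16; 2,3,6,3,2,32] for √270; ℓ=6 ⇒ convergent index 5
step 0: (16, 1)  from 16·(1,0) + (0,1)
…
step 2: (115, 7)  from 3·(33,2) + (16,1)
step 3: (723, 44)  from 6·(115,7) + (33,2)
step 4: (2284, 139)  from 3·(723,44) + (115,7)
step 5: (5291, 322)  from 2·(2284,139) + (723,44)
(x₁, y₁) = (5291, 322);  5291² − 270·322² = 1 ✓
k=2:  x_2 = 5291·5291+270·322·322 = 55989361,  y_2 = 5291·322+322·5291 = 3407404
k=3:  x_3 = 5291·55989361+270·322·3407404 = 592479412811,  y_3 = 5291·3407404+322·55989361 = 36057148806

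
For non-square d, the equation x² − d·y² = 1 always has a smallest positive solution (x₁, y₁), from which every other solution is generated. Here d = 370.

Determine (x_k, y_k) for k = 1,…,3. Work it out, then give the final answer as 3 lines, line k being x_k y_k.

√370 = [19; 4,4,38, …], period ℓ=3 (odd) → k=5
step 0: (19, 1)  from 19·(1,0) + (0,1)
…
step 2: (327, 17)  from 4·(77,4) + (19,1)
…
step 4: (50339, 2617)  from 4·(12503,650) + (327,17)
step 5: (213859, 11118)  from 4·(50339,2617) + (12503,650)
fundamental: x₁=213859, y₁=11118  (since 45735671881 − 370·123609924 = 1)
(213859+11118√370)^2 = 91471343761 + 4755368724√370
(213859+11118√370)^3 = 39123940210553539 + 2033956799880714√370

213859 11118
91471343761 4755368724
39123940210553539 2033956799880714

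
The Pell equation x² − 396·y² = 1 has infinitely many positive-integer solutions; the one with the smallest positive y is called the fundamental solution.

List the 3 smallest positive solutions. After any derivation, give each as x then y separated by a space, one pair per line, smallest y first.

[19; 1,8,1,38] for √396; ℓ=4 ⇒ convergent index 3
k=0  a_k=19  p_k/q_k = 19/1
k=1  a_k=1  p_k/q_k = 20/1
k=2  a_k=8  p_k/q_k = 179/9
k=3  a_k=1  p_k/q_k = 199/10
→ (199, 10).  Check: 199²=39601, 396·10²=39600, difference 1.
(x_2, y_2) = (199·199 + 396·10·10, 199·10 + 10·199) = (79201, 3980)
(x_3, y_3) = (199·79201 + 396·10·3980, 199·3980 + 10·79201) = (31521799, 1584030)

199 10
79201 3980
31521799 1584030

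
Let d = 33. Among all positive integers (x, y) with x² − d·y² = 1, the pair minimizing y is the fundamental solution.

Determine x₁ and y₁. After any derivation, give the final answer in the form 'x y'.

23 4

√33 = [5; 1,2,1,10, …], period ℓ=4 (even) → k=3
k=0  a_k=5  p_k/q_k = 5/1
…
k=2  a_k=2  p_k/q_k = 17/3
k=3  a_k=1  p_k/q_k = 23/4
→ (23, 4).  Check: 23²=529, 33·4²=528, difference 1.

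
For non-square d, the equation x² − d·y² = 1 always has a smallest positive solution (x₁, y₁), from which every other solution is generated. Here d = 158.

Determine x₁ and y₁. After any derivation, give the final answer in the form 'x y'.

√158 = [12; 1,1,3,12,3,1,1,24, …], period ℓ=8 (even) → k=7
i=0: a=12 ⇒ p=12, q=1
i=1: a=1 ⇒ p=13, q=1
i=2: a=1 ⇒ p=25, q=2
…
i=5: a=3 ⇒ p=3331, q=265
i=6: a=1 ⇒ p=4412, q=351
i=7: a=1 ⇒ p=7743, q=616
→ (7743, 616).  Check: 7743²=59954049, 158·616²=59954048, difference 1.

7743 616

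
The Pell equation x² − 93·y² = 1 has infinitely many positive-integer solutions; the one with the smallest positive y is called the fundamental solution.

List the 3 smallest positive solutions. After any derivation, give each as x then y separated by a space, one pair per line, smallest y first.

12151 1260
295293601 30620520
7176225079351 744139875780

[9; 1,1,1,4,6,4,1,1,1,18] for √93; ℓ=10 ⇒ convergent index 9
i=0: a=9 ⇒ p=9, q=1
…
i=4: a=4 ⇒ p=135, q=14
…
i=8: a=1 ⇒ p=7821, q=811
i=9: a=1 ⇒ p=12151, q=1260
fundamental: x₁=12151, y₁=1260  (since 147646801 − 93·1587600 = 1)
(12151+1260√93)^2 = 295293601 + 30620520√93
(12151+1260√93)^3 = 7176225079351 + 744139875780√93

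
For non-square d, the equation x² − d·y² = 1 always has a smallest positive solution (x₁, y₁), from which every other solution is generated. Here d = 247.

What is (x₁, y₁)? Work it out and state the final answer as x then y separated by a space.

[15; 1,2,1,1,9,1,9,1,1,2,1,30] for √247; ℓ=12 ⇒ convergent index 11
i=0: a=15 ⇒ p=15, q=1
i=1: a=1 ⇒ p=16, q=1
…
i=3: a=1 ⇒ p=63, q=4
i=4: a=1 ⇒ p=110, q=7
i=5: a=9 ⇒ p=1053, q=67
…
i=7: a=9 ⇒ p=11520, q=733
…
i=9: a=1 ⇒ p=24203, q=1540
i=10: a=2 ⇒ p=61089, q=3887
i=11: a=1 ⇒ p=85292, q=5427
(x₁, y₁) = (85292, 5427);  85292² − 247·5427² = 1 ✓

85292 5427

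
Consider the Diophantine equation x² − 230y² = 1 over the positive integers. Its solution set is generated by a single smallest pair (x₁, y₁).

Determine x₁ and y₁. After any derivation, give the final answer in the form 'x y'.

91 6

[15; 6,30] for √230; ℓ=2 ⇒ convergent index 1
i=0: a=15 ⇒ p=15, q=1
i=1: a=6 ⇒ p=91, q=6
fundamental: x₁=91, y₁=6  (since 8281 − 230·36 = 1)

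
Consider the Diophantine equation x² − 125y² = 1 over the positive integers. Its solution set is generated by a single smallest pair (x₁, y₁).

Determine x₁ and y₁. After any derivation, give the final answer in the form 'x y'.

√125 = [11; 5,1,1,5,22, …], period ℓ=5 (odd) → k=9
i=0: a=11 ⇒ p=11, q=1
…
i=2: a=1 ⇒ p=67, q=6
i=3: a=1 ⇒ p=123, q=11
…
i=6: a=5 ⇒ p=76317, q=6826
i=7: a=1 ⇒ p=91444, q=8179
i=8: a=1 ⇒ p=167761, q=15005
i=9: a=5 ⇒ p=930249, q=83204
(x₁, y₁) = (930249, 83204);  930249² − 125·83204² = 1 ✓

930249 83204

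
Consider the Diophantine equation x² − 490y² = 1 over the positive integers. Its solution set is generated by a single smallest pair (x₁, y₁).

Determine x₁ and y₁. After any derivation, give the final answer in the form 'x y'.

√490 → a₀=22, period (7,2,1,4,4,4,1,2,7,44); ℓ=10 even so k=9
a_0=22:  p_0=22·1+0=22,  q_0=22·0+1=1
…
a_3=1:  p_3=1·332+155=487,  q_3=1·15+7=22
a_4=4:  p_4=4·487+332=2280,  q_4=4·22+15=103
a_5=4:  p_5=4·2280+487=9607,  q_5=4·103+22=434
…
a_7=1:  p_7=1·40708+9607=50315,  q_7=1·1839+434=2273
a_8=2:  p_8=2·50315+40708=141338,  q_8=2·2273+1839=6385
a_9=7:  p_9=7·141338+50315=1039681,  q_9=7·6385+2273=46968
fundamental: x₁=1039681, y₁=46968  (since 1080936581761 − 490·2205993024 = 1)

1039681 46968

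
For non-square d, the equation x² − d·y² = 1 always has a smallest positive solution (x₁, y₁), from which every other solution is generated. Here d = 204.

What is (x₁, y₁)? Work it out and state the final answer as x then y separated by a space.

[14; 3,1,1,6,1,1,3,28] for √204; ℓ=8 ⇒ convergent index 7
i=0: a=14 ⇒ p=14, q=1
…
i=2: a=1 ⇒ p=57, q=4
i=3: a=1 ⇒ p=100, q=7
…
i=5: a=1 ⇒ p=757, q=53
i=6: a=1 ⇒ p=1414, q=99
i=7: a=3 ⇒ p=4999, q=350
(x₁, y₁) = (4999, 350);  4999² − 204·350² = 1 ✓

4999 350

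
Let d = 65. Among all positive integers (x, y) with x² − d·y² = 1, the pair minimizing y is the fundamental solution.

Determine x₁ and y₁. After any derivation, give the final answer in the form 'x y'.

129 16

√65 = [8; 16, …], period ℓ=1 (odd) → k=1
a_0=8:  p_0=8·1+0=8,  q_0=8·0+1=1
a_1=16:  p_1=16·8+1=129,  q_1=16·1+0=16
→ (129, 16).  Check: 129²=16641, 65·16²=16640, difference 1.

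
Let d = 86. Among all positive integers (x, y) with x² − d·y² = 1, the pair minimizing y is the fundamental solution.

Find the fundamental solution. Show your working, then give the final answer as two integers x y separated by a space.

10405 1122

[9; 3,1,1,1,8,1,1,1,3,18] for √86; ℓ=10 ⇒ convergent index 9
k=0  a_k=9  p_k/q_k = 9/1
…
k=2  a_k=1  p_k/q_k = 37/4
k=3  a_k=1  p_k/q_k = 65/7
k=4  a_k=1  p_k/q_k = 102/11
…
k=6  a_k=1  p_k/q_k = 983/106
…
k=8  a_k=1  p_k/q_k = 2847/307
k=9  a_k=3  p_k/q_k = 10405/1122
(x₁, y₁) = (10405, 1122);  10405² − 86·1122² = 1 ✓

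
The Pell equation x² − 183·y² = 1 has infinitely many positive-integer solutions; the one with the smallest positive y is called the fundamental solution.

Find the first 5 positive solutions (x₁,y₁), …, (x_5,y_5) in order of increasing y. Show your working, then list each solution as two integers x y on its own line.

487 36
474337 35064
462003751 34152300
449991179137 33264305136
438290946475687 32399399050164

[13; 1,1,8,1,1,26] for √183; ℓ=6 ⇒ convergent index 5
a_0=13:  p_0=13·1+0=13,  q_0=13·0+1=1
a_1=1:  p_1=1·13+1=14,  q_1=1·1+0=1
…
a_3=8:  p_3=8·27+14=230,  q_3=8·2+1=17
a_4=1:  p_4=1·230+27=257,  q_4=1·17+2=19
a_5=1:  p_5=1·257+230=487,  q_5=1·19+17=36
(x₁, y₁) = (487, 36);  487² − 183·36² = 1 ✓
n=2: (487,36)∘(487,36) = (487·487+183·36·36, 487·36+36·487) = (474337,35064)
n=3: (474337,35064)∘(487,36) = (487·474337+183·36·35064, 487·35064+36·474337) = (462003751,34152300)
n=4: (462003751,34152300)∘(487,36) = (487·462003751+183·36·34152300, 487·34152300+36·462003751) = (449991179137,33264305136)
n=5: (449991179137,33264305136)∘(487,36) = (487·449991179137+183·36·33264305136, 487·33264305136+36·449991179137) = (438290946475687,32399399050164)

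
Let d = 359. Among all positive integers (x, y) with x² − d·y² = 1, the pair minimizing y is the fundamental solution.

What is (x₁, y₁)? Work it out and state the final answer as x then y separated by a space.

√359 → a₀=18, period (1,17,1,36); ℓ=4 even so k=3
step 0: (18, 1)  from 18·(1,0) + (0,1)
step 1: (19, 1)  from 1·(18,1) + (1,0)
step 2: (341, 18)  from 17·(19,1) + (18,1)
step 3: (360, 19)  from 1·(341,18) + (19,1)
fundamental: x₁=360, y₁=19  (since 129600 − 359·361 = 1)

360 19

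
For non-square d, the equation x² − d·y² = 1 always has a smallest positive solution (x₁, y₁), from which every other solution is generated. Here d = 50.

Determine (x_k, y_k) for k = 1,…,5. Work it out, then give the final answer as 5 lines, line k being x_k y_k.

√50 = [7; 14, …], period ℓ=1 (odd) → k=1
a_0=7:  p_0=7·1+0=7,  q_0=7·0+1=1
a_1=14:  p_1=14·7+1=99,  q_1=14·1+0=14
→ (99, 14).  Check: 99²=9801, 50·14²=9800, difference 1.
k=2:  x_2 = 99·99+50·14·14 = 19601,  y_2 = 99·14+14·99 = 2772
k=3:  x_3 = 99·19601+50·14·2772 = 3880899,  y_3 = 99·2772+14·19601 = 548842
k=4:  x_4 = 99·3880899+50·14·548842 = 768398401,  y_4 = 99·548842+14·3880899 = 108667944
k=5:  x_5 = 99·768398401+50·14·108667944 = 152139002499,  y_5 = 99·108667944+14·768398401 = 21515704070

99 14
19601 2772
3880899 548842
768398401 108667944
152139002499 21515704070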